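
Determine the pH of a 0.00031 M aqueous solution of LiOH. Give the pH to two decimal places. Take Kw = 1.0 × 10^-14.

pH = 10.49

LiOH is a strong base; [OH-] = 0.00031 M.
pOH = -log(0.00031) = 3.51
pH = 14.00 - 3.51 = 10.49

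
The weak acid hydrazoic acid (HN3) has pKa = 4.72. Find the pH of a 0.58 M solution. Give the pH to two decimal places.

HN3 ⇌ N3- + H+
Ka = 10^(−4.72) = 1.91 × 10^-5
Let x = [H+] at equilibrium. Ka = x²/(0.58 − x).
Since Ka ≪ C₀, x ≈ √(Ka·C₀) = 3.33 × 10^-3 M.
(x/C₀ = 0.57% < 5%, so the approximation holds.)
pH = −log[H+] = −log(3.33 × 10^-3) = 2.48

pH = 2.48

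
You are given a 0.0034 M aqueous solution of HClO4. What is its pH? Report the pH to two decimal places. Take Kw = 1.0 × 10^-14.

HClO4 is a strong acid and dissociates completely, so [H+] = 0.0034 M.
pH = -log(0.0034) = 2.47

pH = 2.47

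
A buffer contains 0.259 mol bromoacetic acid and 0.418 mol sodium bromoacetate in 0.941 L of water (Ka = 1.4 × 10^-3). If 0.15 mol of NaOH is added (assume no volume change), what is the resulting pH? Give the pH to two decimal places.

pH = 3.57

OH- converts BrCH2COOH to BrCH2COO-: BrCH2COOH → 0.109 mol, BrCH2COO- → 0.568 mol.
pKa = −log(1.4 × 10^-3) = 2.854
Henderson–Hasselbalch with mole ratio 0.568/0.109: pH = 2.854 + (+0.717)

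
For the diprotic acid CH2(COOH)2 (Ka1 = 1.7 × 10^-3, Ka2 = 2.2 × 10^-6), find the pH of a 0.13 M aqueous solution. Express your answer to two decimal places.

pH = 1.85

Since Ka1 ≫ Ka2, the first ionization dominates [H+].
Ka1 = x²/(0.13 − x) = 1.7 × 10^-3
Solving the quadratic: x = (−Ka1 + √(Ka1² + 4·Ka1·C₀))/2 = 1.40 × 10^-2 M
pH = −log(1.40 × 10^-2) = 1.85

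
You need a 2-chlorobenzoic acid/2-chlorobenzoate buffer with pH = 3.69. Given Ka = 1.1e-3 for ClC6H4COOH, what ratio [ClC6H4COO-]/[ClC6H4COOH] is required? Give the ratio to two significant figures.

ratio = 5.4

pKa = -log(1.1 × 10^-3) = 2.959
pH = pKa + log(r) ⇒ log(r) = 3.69 − 2.959 = +0.731
r = [ClC6H4COO-]/[ClC6H4COOH] = 10^(+0.731) = 5.38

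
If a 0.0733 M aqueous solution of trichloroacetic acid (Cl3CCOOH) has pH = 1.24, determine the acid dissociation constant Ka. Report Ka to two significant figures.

[H+] = 10^(-1.24) = 5.75 × 10^-2 M
At equilibrium [HA] = 0.0733 − 5.75 × 10^-2 = 1.58 × 10^-2 M
Ka = [H+][A-]/[HA] = (5.75 × 10^-2)² / 1.58 × 10^-2 = 2.1 × 10^-1

Ka = 2.1 × 10^-1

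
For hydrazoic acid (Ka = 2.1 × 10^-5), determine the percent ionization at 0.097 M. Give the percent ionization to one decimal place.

HN3 ⇌ N3- + H+; let x = [H+] at equilibrium.
x ≈ √(Ka·C₀) = √(2.1 × 10^-5 × 0.097) = 1.43 × 10^-3 M
% ionization = x/C₀ × 100% = 1.43 × 10^-3/0.097 × 100% = 1.5%

1.5%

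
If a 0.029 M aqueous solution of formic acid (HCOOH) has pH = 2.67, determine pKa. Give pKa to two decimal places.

[H+] = 10^(-2.67) = 2.14 × 10^-3 M
At equilibrium [HA] = 0.029 − 2.14 × 10^-3 = 2.69 × 10^-2 M
Ka = [H+][A-]/[HA] = (2.14 × 10^-3)² / 2.69 × 10^-2 = 1.70 × 10^-4
pKa = -log(1.70 × 10^-4) = 3.77

pKa = 3.77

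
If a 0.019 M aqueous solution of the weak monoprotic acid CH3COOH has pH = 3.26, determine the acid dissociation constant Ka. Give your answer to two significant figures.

Ka = 1.6 × 10^-5

[H+] = 10^(-3.26) = 5.50 × 10^-4 M
At equilibrium [HA] = 0.019 − 5.50 × 10^-4 = 1.85 × 10^-2 M
Ka = [H+][A-]/[HA] = (5.50 × 10^-4)² / 1.85 × 10^-2 = 1.6 × 10^-5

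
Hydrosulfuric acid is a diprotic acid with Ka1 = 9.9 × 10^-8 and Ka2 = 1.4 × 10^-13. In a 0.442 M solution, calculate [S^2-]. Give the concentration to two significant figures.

First ionization gives [H+] ≈ [HS-] = 2.09 × 10^-4 M.
Second step: Ka2 = [H+][S^2-]/[HS-] ≈ [S^2-] (since [H+] ≈ [HS-]).
So [S^2-] ≈ Ka2.

1.4 × 10^-13 M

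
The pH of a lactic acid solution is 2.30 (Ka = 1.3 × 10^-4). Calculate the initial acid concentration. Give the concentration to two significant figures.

[H+] = 10^(-2.30) = 5.01 × 10^-3 M = x
Ka = x²/(C₀ − x) ⇒ C₀ = x + x²/Ka
C₀ = 5.01 × 10^-3 + (5.01 × 10^-3)²/(1.3 × 10^-4) = 1.98 × 10^-1 M

C₀ = 2.0 × 10^-1 M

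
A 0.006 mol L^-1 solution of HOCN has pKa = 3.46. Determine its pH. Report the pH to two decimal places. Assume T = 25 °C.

HOCN ⇌ OCN- + H+
Ka = 10^(−3.46) = 3.47 × 10^-4
Ka = [H+]²/(0.006 − [H+]) = 3.47 × 10^-4
Here C₀/Ka ≈ 17.3, so the small-[H+] approximation fails. Use the quadratic:
[H+] = (−Ka + √(Ka² + 4·Ka·C₀))/2 = 1.28 × 10^-3 M
pH = −log(1.28 × 10^-3) = 2.89

pH = 2.89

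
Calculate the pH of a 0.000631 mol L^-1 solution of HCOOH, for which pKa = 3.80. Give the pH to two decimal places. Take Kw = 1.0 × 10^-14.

pH = 3.61

HCOOH ⇌ HCOO- + H+
Ka = 10^(−3.80) = 1.58 × 10^-4
From the ICE table, Ka = [H+]²/(0.000631 − [H+]) = 1.58 × 10^-4.
[H+] is not negligible relative to C₀; solve [H+]² + 0.000158·[H+] − 9.97e-08 = 0.
[H+] = [−0.000158 + √(0.000158² + 3.99e-07)]/2 = 2.46 × 10^-4 M
pH = −log(2.46 × 10^-4) = 3.61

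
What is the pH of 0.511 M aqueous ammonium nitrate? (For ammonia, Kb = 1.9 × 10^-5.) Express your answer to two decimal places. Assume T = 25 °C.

NH4+ is the conjugate acid of the weak base NH3.
Ka = Kw/Kb = 1.0×10^-14 / 1.9 × 10^-5 = 5.26 × 10^-10
Let x = [H+] at equilibrium. Ka = x²/(0.511 − x).
Assume x ≪ 0.511: x ≈ √(5.26 × 10^-10 × 0.511) = 1.64 × 10^-5 M
pH = −log[H+] = −log(1.64 × 10^-5) = 4.79

pH = 4.79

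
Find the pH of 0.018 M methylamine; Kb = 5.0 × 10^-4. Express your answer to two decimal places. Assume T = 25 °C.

CH3NH2 + H2O ⇌ CH3NH3+ + OH-
From the ICE table, Kb = [OH-]²/(0.018 − [OH-]) = 5.0 × 10^-4.
[OH-] is not negligible relative to C₀; solve [OH-]² + 0.0005·[OH-] − 9e-06 = 0.
[OH-] = (−Kb + √(Kb² + 4·Kb·C₀))/2 = 2.76 × 10^-3 M
pOH = 2.56, so pH = 14.00 − pOH = 11.44

pH = 11.44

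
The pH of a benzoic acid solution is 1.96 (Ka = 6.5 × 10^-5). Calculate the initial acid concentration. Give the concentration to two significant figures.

[H+] = 10^(-1.96) = 1.10 × 10^-2 M = x
Ka = x²/(C₀ − x) ⇒ C₀ = x + x²/Ka
C₀ = 1.10 × 10^-2 + (1.10 × 10^-2)²/(6.5 × 10^-5) = 1.87 M

C₀ = 1.9 M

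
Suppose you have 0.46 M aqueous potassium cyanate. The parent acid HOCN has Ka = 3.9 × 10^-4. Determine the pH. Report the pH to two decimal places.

pH = 8.54

OCN- is the conjugate base of the weak acid HOCN.
Kb = Kw/Ka = 1.0×10^-14 / 3.9 × 10^-4 = 2.56 × 10^-11
Kb = x²/(0.46 − x) = 2.56 × 10^-11
Since Kb ≪ C₀, x ≈ √(Kb·C₀) = 3.43 × 10^-6 M.
pOH = −log(3.43 × 10^-6) = 5.46; pH = 14.00 − 5.46 = 8.54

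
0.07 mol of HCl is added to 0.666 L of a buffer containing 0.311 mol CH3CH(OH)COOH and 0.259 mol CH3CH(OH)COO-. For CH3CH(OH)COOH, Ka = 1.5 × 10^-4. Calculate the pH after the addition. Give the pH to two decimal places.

After neutralization: n(CH3CH(OH)COOH) = 0.381 mol, n(CH3CH(OH)COO-) = 0.189 mol.
pKa = −log(1.5 × 10^-4) = 3.824
pH = pKa + log([A⁻]/[HA]) = 3.824 + log(0.189/0.381) = 3.824 -0.304

pH = 3.52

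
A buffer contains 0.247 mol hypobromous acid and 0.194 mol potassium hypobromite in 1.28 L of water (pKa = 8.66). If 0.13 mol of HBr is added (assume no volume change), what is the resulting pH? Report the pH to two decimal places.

pH = 7.89

After neutralization: n(HOBr) = 0.377 mol, n(OBr-) = 0.064 mol.
Henderson–Hasselbalch with mole ratio 0.064/0.377: pH = 8.66 + (-0.770)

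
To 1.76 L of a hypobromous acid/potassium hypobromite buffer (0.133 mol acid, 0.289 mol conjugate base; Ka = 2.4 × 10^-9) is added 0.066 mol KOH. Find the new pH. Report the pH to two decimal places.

pH = 9.34

After neutralization: n(HOBr) = 0.067 mol, n(OBr-) = 0.355 mol.
pKa = −log(2.4 × 10^-9) = 8.620
pH = pKa + log([A⁻]/[HA]) = 8.620 + log(0.355/0.067) = 8.620 +0.724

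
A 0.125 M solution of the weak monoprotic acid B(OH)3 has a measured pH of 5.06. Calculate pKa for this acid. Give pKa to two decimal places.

pKa = 9.22

[H+] = 10^(-5.06) = 8.71 × 10^-6 M
At equilibrium [HA] = 0.125 − 8.71 × 10^-6 = 1.25 × 10^-1 M
Ka = [H+][A-]/[HA] = (8.71 × 10^-6)² / 1.25 × 10^-1 = 6.07 × 10^-10
pKa = -log(6.07 × 10^-10) = 9.22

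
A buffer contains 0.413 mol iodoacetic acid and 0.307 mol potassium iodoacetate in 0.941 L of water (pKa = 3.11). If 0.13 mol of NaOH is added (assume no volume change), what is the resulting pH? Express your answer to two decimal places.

pH = 3.30

After neutralization: n(ICH2COOH) = 0.283 mol, n(ICH2COO-) = 0.437 mol.
pH = pKa + log([A⁻]/[HA]) = 3.11 + log(0.437/0.283) = 3.11 +0.189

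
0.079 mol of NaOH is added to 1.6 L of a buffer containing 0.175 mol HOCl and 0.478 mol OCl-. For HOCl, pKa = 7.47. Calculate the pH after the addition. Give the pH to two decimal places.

pH = 8.23

After neutralization: n(HOCl) = 0.096 mol, n(OCl-) = 0.557 mol.
pH = pKa + log([A⁻]/[HA]) = 7.47 + log(0.557/0.096) = 7.47 +0.764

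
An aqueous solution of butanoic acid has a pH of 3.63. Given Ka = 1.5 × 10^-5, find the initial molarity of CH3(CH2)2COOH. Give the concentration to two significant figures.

C₀ = 3.9 × 10^-3 M

[H+] = 10^(-3.63) = 2.34 × 10^-4 M = x
Ka = x²/(C₀ − x) ⇒ C₀ = x + x²/Ka
C₀ = 2.34 × 10^-4 + (2.34 × 10^-4)²/(1.5 × 10^-5) = 3.88 × 10^-3 M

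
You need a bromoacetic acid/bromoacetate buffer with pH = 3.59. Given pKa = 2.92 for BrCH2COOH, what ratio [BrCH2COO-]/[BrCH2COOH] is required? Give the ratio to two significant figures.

pH = pKa + log(r) ⇒ log(r) = 3.59 − 2.92 = +0.67
r = [BrCH2COO-]/[BrCH2COOH] = 10^(+0.67) = 4.68

ratio = 4.7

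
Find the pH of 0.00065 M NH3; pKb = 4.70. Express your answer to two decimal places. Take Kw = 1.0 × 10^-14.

NH3 + H2O ⇌ NH4+ + OH-
Kb = 10^(−4.70) = 2.00 × 10^-5
Kb = [OH-]²/(0.00065 − [OH-]) = 2.00 × 10^-5
Here C₀/Kb ≈ 32.5, so the small-[OH-] approximation fails. Use the quadratic:
[OH-] = [−2e-05 + √(2e-05² + 5.2e-08)]/2 = 1.04 × 10^-4 M
pOH = 3.98, so pH = 14.00 − pOH = 10.02

pH = 10.02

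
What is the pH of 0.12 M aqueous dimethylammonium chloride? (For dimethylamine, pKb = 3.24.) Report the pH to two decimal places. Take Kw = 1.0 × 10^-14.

pH = 5.84

(CH3)2NH2+ is the conjugate acid of the weak base (CH3)2NH.
Kb = 10^(−3.24) = 5.75 × 10^-4
Ka = Kw/Kb = 1.0×10^-14 / 5.75 × 10^-4 = 1.74 × 10^-11
Ka = [H+]²/(0.12 − [H+]) = 1.74 × 10^-11
Neglecting [H+] in the denominator: [H+] = √(1.74 × 10^-11 × 0.12) = 1.44 × 10^-6 M
Check: 0.0012% ionized — well under 5%, approximation valid.
pH = −log(1.44 × 10^-6) = 5.84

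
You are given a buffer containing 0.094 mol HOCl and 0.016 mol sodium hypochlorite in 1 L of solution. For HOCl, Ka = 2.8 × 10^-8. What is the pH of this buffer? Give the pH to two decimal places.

pH = 6.78

pKa = −log(2.8 × 10^-8) = 7.553
Henderson–Hasselbalch: pH = pKa + log([OCl-]/[HOCl]) = 7.553 + log(0.016/0.094)
pH = 7.553 + (-0.769) = 6.78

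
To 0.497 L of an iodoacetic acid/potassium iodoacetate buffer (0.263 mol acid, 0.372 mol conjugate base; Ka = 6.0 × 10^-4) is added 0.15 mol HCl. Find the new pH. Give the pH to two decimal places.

After neutralization: n(ICH2COOH) = 0.413 mol, n(ICH2COO-) = 0.222 mol.
pKa = −log(6.0 × 10^-4) = 3.222
pH = pKa + log([A⁻]/[HA]) = 3.222 + log(0.222/0.413) = 3.222 -0.270

pH = 2.95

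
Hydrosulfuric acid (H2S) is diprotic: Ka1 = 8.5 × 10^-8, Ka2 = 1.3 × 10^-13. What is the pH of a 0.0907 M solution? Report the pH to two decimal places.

pH = 4.06

Since Ka1 ≫ Ka2, the first ionization dominates [H+].
Ka1 = x²/(0.0907 − x) = 8.5 × 10^-8
x ≈ √(8.5 × 10^-8 × 0.0907) = 8.78 × 10^-5 M
pH = −log(8.78 × 10^-5) = 4.06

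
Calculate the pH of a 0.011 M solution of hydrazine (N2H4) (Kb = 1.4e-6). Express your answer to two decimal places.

N2H4 + H2O ⇌ N2H5+ + OH-
From the ICE table, Kb = [OH-]²/(0.011 − [OH-]) = 1.4 × 10^-6.
Since Kb ≪ C₀, [OH-] ≈ √(Kb·C₀) = 1.24 × 10^-4 M.
Check: 1.1% ionized — well under 5%, approximation valid.
pOH = 3.91, so pH = 14.00 − pOH = 10.09

pH = 10.09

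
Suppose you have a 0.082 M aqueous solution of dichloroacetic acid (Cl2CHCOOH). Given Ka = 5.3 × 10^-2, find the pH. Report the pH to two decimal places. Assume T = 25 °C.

pH = 1.35

Cl2CHCOOH ⇌ Cl2CHCOO- + H+
From the ICE table, Ka = [H+]²/(0.082 − [H+]) = 5.3 × 10^-2.
Here C₀/Ka ≈ 1.55, so the small-[H+] approximation fails. Use the quadratic:
[H+] = [−0.053 + √(0.053² + 0.0174)]/2 = 4.46 × 10^-2 M
pH = −log[H+] = −log(4.46 × 10^-2) = 1.35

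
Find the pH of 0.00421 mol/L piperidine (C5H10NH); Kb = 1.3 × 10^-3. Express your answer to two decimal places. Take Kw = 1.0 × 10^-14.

C5H10NH + H2O ⇌ C5H10NH2+ + OH-
Kb = [OH-]²/(0.00421 − [OH-]) = 1.3 × 10^-3
[OH-] is not negligible relative to C₀; solve [OH-]² + 0.0013·[OH-] − 5.47e-06 = 0.
[OH-] = (−Kb + √(Kb² + 4·Kb·C₀))/2 = 1.78 × 10^-3 M
pOH = 2.75, so pH = 14.00 − pOH = 11.25

pH = 11.25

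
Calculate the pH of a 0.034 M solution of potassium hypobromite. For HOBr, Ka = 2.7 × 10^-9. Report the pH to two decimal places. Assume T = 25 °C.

OBr- is the conjugate base of the weak acid HOBr.
Kb = Kw/Ka = 1.0×10^-14 / 2.7 × 10^-9 = 3.70 × 10^-6
From the ICE table, Kb = [OH-]²/(0.034 − [OH-]) = 3.70 × 10^-6.
Assume [OH-] ≪ 0.034: [OH-] ≈ √(3.70 × 10^-6 × 0.034) = 3.55 × 10^-4 M
pOH = 3.45, so pH = 14.00 − pOH = 10.55

pH = 10.55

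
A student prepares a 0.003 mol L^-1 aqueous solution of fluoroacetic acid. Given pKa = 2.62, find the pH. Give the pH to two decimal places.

FCH2COOH ⇌ FCH2COO- + H+
Ka = 10^(−2.62) = 2.40 × 10^-3
Let x = [H+] at equilibrium. Ka = x²/(0.003 − x).
The 5% rule fails; solving x² + Ka·x − Ka·C₀ = 0 exactly:
x = (−Ka + √(Ka² + 4·Ka·C₀))/2 = 1.74 × 10^-3 M
pH = −log[H+] = −log(1.74 × 10^-3) = 2.76

pH = 2.76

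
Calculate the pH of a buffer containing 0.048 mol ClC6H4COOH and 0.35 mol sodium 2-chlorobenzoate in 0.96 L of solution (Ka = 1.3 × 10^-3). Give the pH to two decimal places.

pH = 3.75

pKa = −log(1.3 × 10^-3) = 2.886
Using pH = pKa + log([base]/[acid]) with [base]/[acid] = 0.35/0.048:
pH = 2.886 + (+0.863) = 3.75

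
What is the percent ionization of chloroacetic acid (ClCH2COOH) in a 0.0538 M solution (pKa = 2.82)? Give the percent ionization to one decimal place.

15.4%

ClCH2COOH ⇌ ClCH2COO- + H+; let x = [H+] at equilibrium.
Ka = 10^(−2.82) = 1.51 × 10^-3
Solve x² + 0.00151x − 8.12e-05 = 0 → x = 8.29 × 10^-3 M
Fraction ionized = 8.29 × 10^-3 / 0.0538 = 0.1541 → 15.4%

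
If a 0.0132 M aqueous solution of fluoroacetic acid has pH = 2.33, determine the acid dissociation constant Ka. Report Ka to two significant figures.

Ka = 2.6 × 10^-3

[H+] = 10^(-2.33) = 4.68 × 10^-3 M
At equilibrium [HA] = 0.0132 − 4.68 × 10^-3 = 8.52 × 10^-3 M
Ka = [H+][A-]/[HA] = (4.68 × 10^-3)² / 8.52 × 10^-3 = 2.6 × 10^-3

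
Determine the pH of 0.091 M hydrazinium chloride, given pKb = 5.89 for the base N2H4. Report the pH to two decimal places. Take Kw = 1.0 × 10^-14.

pH = 4.58

N2H5+ is the conjugate acid of the weak base N2H4.
Kb = 10^(−5.89) = 1.29 × 10^-6
Ka = Kw/Kb = 1.0×10^-14 / 1.29 × 10^-6 = 7.75 × 10^-9
From the ICE table, Ka = [H+]²/(0.091 − [H+]) = 7.75 × 10^-9.
Assume [H+] ≪ 0.091: [H+] ≈ √(7.75 × 10^-9 × 0.091) = 2.66 × 10^-5 M
pH = −log(2.66 × 10^-5) = 4.58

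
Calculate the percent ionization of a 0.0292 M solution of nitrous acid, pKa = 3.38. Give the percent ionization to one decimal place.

11.3%

HNO2 ⇌ NO2- + H+; let x = [H+] at equilibrium.
Ka = 10^(−3.38) = 4.17 × 10^-4
Solve x² + 0.000417x − 1.22e-05 = 0 → x = 3.29 × 10^-3 M
% ionization = x/C₀ × 100% = 3.29 × 10^-3/0.0292 × 100% = 11.3%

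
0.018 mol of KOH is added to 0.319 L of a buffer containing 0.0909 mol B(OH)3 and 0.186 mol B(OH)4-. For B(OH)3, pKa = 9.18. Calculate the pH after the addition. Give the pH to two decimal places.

OH- converts B(OH)3 to B(OH)4-: B(OH)3 → 0.0729 mol, B(OH)4- → 0.204 mol.
Henderson–Hasselbalch with mole ratio 0.204/0.0729: pH = 9.18 + (+0.447)

pH = 9.63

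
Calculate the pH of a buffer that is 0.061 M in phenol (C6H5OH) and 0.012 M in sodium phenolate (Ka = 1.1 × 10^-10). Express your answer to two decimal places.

pKa = −log(1.1 × 10^-10) = 9.959
Henderson–Hasselbalch: pH = pKa + log([C6H5O-]/[C6H5OH]) = 9.959 + log(0.012/0.061)
pH = 9.959 + (-0.706) = 9.25

pH = 9.25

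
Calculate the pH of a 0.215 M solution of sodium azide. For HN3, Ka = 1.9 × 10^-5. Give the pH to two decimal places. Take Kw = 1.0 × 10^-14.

pH = 9.03

N3- is the conjugate base of the weak acid HN3.
Kb = Kw/Ka = 1.0×10^-14 / 1.9 × 10^-5 = 5.26 × 10^-10
Kb = [OH-]²/(0.215 − [OH-]) = 5.26 × 10^-10
Assume [OH-] ≪ 0.215: [OH-] ≈ √(5.26 × 10^-10 × 0.215) = 1.06 × 10^-5 M
pOH = 4.97, so pH = 14.00 − pOH = 9.03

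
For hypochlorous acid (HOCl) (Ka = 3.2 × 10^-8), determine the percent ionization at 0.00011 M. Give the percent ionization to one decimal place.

1.7%

HOCl ⇌ OCl- + H+; let x = [H+] at equilibrium.
x ≈ √(Ka·C₀) = √(3.2 × 10^-8 × 0.00011) = 1.88 × 10^-6 M
Fraction ionized = 1.88 × 10^-6 / 0.00011 = 0.0171 → 1.7%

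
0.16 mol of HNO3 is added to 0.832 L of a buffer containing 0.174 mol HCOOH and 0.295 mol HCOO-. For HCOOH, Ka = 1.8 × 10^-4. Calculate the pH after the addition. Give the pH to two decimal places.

After neutralization: n(HCOOH) = 0.334 mol, n(HCOO-) = 0.135 mol.
pKa = −log(1.8 × 10^-4) = 3.745
pH = pKa + log([A⁻]/[HA]) = 3.745 + log(0.135/0.334) = 3.745 -0.393

pH = 3.35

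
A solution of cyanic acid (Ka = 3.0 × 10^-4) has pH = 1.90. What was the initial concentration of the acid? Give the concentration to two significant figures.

[H+] = 10^(-1.90) = 1.26 × 10^-2 M = x
Ka = x²/(C₀ − x) ⇒ C₀ = x + x²/Ka
C₀ = 1.26 × 10^-2 + (1.26 × 10^-2)²/(3.0 × 10^-4) = 5.42 × 10^-1 M

C₀ = 5.4 × 10^-1 M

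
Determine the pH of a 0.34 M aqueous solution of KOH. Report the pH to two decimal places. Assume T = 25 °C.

pH = 13.53

KOH is a strong base; [OH-] = 0.34 M.
pOH = -log(0.34) = 0.47
pH = 14.00 - 0.47 = 13.53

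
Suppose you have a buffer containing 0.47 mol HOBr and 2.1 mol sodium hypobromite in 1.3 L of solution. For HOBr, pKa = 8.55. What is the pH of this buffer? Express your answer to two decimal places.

pH = 9.20

pH = pKa + log([A⁻]/[HA]) = 8.55 + log(2.1/0.47)
pH = 8.55 + (+0.650) = 9.20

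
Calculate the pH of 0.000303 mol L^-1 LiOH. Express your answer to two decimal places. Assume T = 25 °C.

LiOH is a strong base; [OH-] = 0.000303 M.
pOH = -log(0.000303) = 3.52
pH = 14.00 - 3.52 = 10.48

pH = 10.48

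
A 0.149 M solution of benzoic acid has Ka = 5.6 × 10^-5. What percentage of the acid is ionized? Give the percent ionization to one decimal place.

1.9%

C6H5COOH ⇌ C6H5COO- + H+; let x = [H+] at equilibrium.
x ≈ √(Ka·C₀) = √(5.6 × 10^-5 × 0.149) = 2.89 × 10^-3 M
Fraction ionized = 2.89 × 10^-3 / 0.149 = 0.0194 → 1.9%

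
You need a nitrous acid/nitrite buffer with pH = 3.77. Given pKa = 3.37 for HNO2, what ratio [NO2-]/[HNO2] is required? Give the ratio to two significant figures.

pH = pKa + log(r) ⇒ log(r) = 3.77 − 3.37 = +0.40
r = [NO2-]/[HNO2] = 10^(+0.40) = 2.51

ratio = 2.5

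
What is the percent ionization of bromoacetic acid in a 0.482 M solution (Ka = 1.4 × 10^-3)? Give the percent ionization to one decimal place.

BrCH2COOH ⇌ BrCH2COO- + H+; let x = [H+] at equilibrium.
Ka = x²/(C₀ − x); solving the quadratic gives x = 2.53 × 10^-2 M.
Fraction ionized = 2.53 × 10^-2 / 0.482 = 0.0525 → 5.2%

5.2%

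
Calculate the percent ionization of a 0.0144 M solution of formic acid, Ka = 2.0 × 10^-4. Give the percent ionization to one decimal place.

11.1%

HCOOH ⇌ HCOO- + H+; let x = [H+] at equilibrium.
Solve x² + 0.0002x − 2.88e-06 = 0 → x = 1.60 × 10^-3 M
Fraction ionized = 1.60 × 10^-3 / 0.0144 = 0.1111 → 11.1%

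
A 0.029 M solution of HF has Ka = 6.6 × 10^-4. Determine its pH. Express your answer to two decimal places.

pH = 2.39

HF ⇌ F- + H+
From the ICE table, Ka = x²/(0.029 − x) = 6.6 × 10^-4.
The 5% rule fails; solving x² + Ka·x − Ka·C₀ = 0 exactly:
x = (−Ka + √(Ka² + 4·Ka·C₀))/2 = 4.06 × 10^-3 M
pH = −log[H+] = −log(4.06 × 10^-3) = 2.39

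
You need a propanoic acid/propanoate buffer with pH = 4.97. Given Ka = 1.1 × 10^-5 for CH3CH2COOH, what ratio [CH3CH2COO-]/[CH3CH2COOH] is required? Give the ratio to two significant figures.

pKa = -log(1.1 × 10^-5) = 4.959
pH = pKa + log(r) ⇒ log(r) = 4.97 − 4.959 = +0.011
r = [CH3CH2COO-]/[CH3CH2COOH] = 10^(+0.011) = 1.03

ratio = 1.0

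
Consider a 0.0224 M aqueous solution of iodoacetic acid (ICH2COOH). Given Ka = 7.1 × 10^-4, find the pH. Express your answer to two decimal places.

ICH2COOH ⇌ ICH2COO- + H+
Let x = [H+] at equilibrium. Ka = x²/(0.0224 − x).
Here C₀/Ka ≈ 31.5, so the small-x approximation fails. Use the quadratic:
x = [−0.00071 + √(0.00071² + 6.36e-05)]/2 = 3.65 × 10^-3 M
pH = −log(3.65 × 10^-3) = 2.44

pH = 2.44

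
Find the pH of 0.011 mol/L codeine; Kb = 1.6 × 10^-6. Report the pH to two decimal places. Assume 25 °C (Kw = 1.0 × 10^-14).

C18H21NO3 + H2O ⇌ C18H22NO3+ + OH-
From the ICE table, Kb = [OH-]²/(0.011 − [OH-]) = 1.6 × 10^-6.
Neglecting [OH-] in the denominator: [OH-] = √(1.6 × 10^-6 × 0.011) = 1.33 × 10^-4 M
Check: 1.2% ionized — well under 5%, approximation valid.
pOH = −log(1.33 × 10^-4) = 3.88; pH = 14.00 − 3.88 = 10.12

pH = 10.12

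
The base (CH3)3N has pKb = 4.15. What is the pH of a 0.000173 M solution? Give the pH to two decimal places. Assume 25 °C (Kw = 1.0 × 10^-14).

pH = 9.91

(CH3)3N + H2O ⇌ (CH3)3NH+ + OH-
Kb = 10^(−4.15) = 7.08 × 10^-5
Kb = [OH-]²/(0.000173 − [OH-]) = 7.08 × 10^-5
[OH-] is not negligible relative to C₀; solve [OH-]² + 7.08e-05·[OH-] − 1.22e-08 = 0.
[OH-] = (−Kb + √(Kb² + 4·Kb·C₀))/2 = 8.08 × 10^-5 M
pOH = −log(8.08 × 10^-5) = 4.09; pH = 14.00 − 4.09 = 9.91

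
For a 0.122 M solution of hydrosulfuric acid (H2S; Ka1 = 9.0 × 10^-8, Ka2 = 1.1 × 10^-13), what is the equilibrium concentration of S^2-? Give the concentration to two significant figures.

1.1 × 10^-13 M

First ionization gives [H+] ≈ [HS-] = 1.05 × 10^-4 M.
Second step: Ka2 = [H+][S^2-]/[HS-] ≈ [S^2-] (since [H+] ≈ [HS-]).
So [S^2-] ≈ Ka2.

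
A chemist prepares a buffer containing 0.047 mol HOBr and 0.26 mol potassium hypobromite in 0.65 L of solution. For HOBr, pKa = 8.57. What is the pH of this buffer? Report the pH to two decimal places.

pH = 9.31

Using pH = pKa + log([base]/[acid]) with [base]/[acid] = 0.26/0.047:
pH = 8.57 + (+0.743) = 9.31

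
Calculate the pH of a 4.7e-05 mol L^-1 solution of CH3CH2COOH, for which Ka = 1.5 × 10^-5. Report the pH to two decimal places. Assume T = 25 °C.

pH = 4.70

CH3CH2COOH ⇌ CH3CH2COO- + H+
Let x = [H+] at equilibrium. Ka = x²/(4.7e-05 − x).
The 5% rule fails; solving x² + Ka·x − Ka·C₀ = 0 exactly:
x = [−1.5e-05 + √(1.5e-05² + 2.82e-09)]/2 = 2.01 × 10^-5 M
pH = −log(2.01 × 10^-5) = 4.70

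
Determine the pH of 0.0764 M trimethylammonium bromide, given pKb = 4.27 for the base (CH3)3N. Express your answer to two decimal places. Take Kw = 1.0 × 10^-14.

pH = 5.42

(CH3)3NH+ is the conjugate acid of the weak base (CH3)3N.
Kb = 10^(−4.27) = 5.37 × 10^-5
Ka = Kw/Kb = 1.0×10^-14 / 5.37 × 10^-5 = 1.86 × 10^-10
Ka = [H+]²/(0.0764 − [H+]) = 1.86 × 10^-10
Since Ka ≪ C₀, [H+] ≈ √(Ka·C₀) = 3.77 × 10^-6 M.
Check: 0.0049% ionized — well under 5%, approximation valid.
pH = −log[H+] = −log(3.77 × 10^-6) = 5.42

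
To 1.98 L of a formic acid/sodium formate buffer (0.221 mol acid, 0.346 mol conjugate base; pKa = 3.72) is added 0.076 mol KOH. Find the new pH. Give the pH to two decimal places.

OH- converts HCOOH to HCOO-: HCOOH → 0.145 mol, HCOO- → 0.422 mol.
pH = pKa + log([A⁻]/[HA]) = 3.72 + log(0.422/0.145) = 3.72 +0.464

pH = 4.18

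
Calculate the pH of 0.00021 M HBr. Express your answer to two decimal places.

pH = 3.68

HBr is a strong acid and dissociates completely, so [H+] = 0.00021 M.
pH = -log(0.00021) = 3.68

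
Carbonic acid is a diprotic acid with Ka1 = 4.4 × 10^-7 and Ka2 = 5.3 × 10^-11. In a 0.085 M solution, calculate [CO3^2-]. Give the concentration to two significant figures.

5.3 × 10^-11 M

First ionization gives [H+] ≈ [HCO3-] = 1.93 × 10^-4 M.
Second step: Ka2 = [H+][CO3^2-]/[HCO3-] ≈ [CO3^2-] (since [H+] ≈ [HCO3-]).
So [CO3^2-] ≈ Ka2.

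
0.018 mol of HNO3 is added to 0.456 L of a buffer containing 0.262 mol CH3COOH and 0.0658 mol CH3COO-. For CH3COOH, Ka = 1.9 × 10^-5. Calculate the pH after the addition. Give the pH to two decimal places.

pH = 3.95

Added H+ converts CH3COO- to CH3COOH: CH3COOH → 0.28 mol, CH3COO- → 0.0478 mol.
pKa = −log(1.9 × 10^-5) = 4.721
pH = pKa + log([A⁻]/[HA]) = 4.721 + log(0.0478/0.28) = 4.721 -0.768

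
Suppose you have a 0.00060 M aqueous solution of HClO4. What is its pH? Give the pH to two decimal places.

HClO4 is a strong acid and dissociates completely, so [H+] = 0.00060 M.
pH = -log(0.0006) = 3.22

pH = 3.22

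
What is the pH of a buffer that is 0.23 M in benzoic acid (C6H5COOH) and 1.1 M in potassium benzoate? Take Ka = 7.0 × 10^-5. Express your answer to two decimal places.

pH = 4.83

pKa = −log(7.0 × 10^-5) = 4.155
Henderson–Hasselbalch: pH = pKa + log([C6H5COO-]/[C6H5COOH]) = 4.155 + log(1.1/0.23)
pH = 4.155 + (+0.680) = 4.83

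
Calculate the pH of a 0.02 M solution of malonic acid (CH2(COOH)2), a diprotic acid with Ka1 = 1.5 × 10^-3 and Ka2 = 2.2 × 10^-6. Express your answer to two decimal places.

Ka1 ≫ Ka2, so treat the first dissociation as the only significant source of H+.
Ka1 = x²/(0.02 − x) = 1.5 × 10^-3
Solving the quadratic: x = (−Ka1 + √(Ka1² + 4·Ka1·C₀))/2 = 4.78 × 10^-3 M
pH = −log(4.78 × 10^-3) = 2.32

pH = 2.32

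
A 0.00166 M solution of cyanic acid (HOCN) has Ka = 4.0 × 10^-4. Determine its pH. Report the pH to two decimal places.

pH = 3.19

HOCN ⇌ OCN- + H+
Ka = x²/(0.00166 − x) = 4.0 × 10^-4
Here C₀/Ka ≈ 4.15, so the small-x approximation fails. Use the quadratic:
x = (−Ka + √(Ka² + 4·Ka·C₀))/2 = 6.39 × 10^-4 M
pH = −log[H+] = −log(6.39 × 10^-4) = 3.19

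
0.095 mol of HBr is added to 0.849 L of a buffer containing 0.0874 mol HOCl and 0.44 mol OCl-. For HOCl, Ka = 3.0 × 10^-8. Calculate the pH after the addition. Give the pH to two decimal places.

Added H+ converts OCl- to HOCl: HOCl → 0.182 mol, OCl- → 0.345 mol.
pKa = −log(3.0 × 10^-8) = 7.523
pH = pKa + log(n_OCl-/n_HOCl) = 7.523 + log(0.345/0.182) = 7.523 + (+0.278)

pH = 7.80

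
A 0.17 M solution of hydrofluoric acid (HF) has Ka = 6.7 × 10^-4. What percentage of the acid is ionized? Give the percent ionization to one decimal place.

6.1%

HF ⇌ F- + H+; let x = [H+] at equilibrium.
Ka = x²/(C₀ − x); solving the quadratic gives x = 1.03 × 10^-2 M.
Fraction ionized = 1.03 × 10^-2 / 0.17 = 0.0606 → 6.1%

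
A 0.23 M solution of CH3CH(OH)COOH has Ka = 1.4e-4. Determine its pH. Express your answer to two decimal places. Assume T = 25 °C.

CH3CH(OH)COOH ⇌ CH3CH(OH)COO- + H+
Let x = [H+] at equilibrium. Ka = x²/(0.23 − x).
Assume x ≪ 0.23: x ≈ √(1.4 × 10^-4 × 0.23) = 5.67 × 10^-3 M
(x/C₀ = 2.5% < 5%, so the approximation holds.)
pH = −log(5.67 × 10^-3) = 2.25

pH = 2.25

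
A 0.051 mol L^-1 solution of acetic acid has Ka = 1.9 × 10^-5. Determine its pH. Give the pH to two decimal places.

CH3COOH ⇌ CH3COO- + H+
Let x = [H+] at equilibrium. Ka = x²/(0.051 − x).
Since Ka ≪ C₀, x ≈ √(Ka·C₀) = 9.84 × 10^-4 M.
Check: 1.9% ionized — well under 5%, approximation valid.
pH = −log(9.84 × 10^-4) = 3.01

pH = 3.01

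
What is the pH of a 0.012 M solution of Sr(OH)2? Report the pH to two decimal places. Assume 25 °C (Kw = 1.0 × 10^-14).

pH = 12.38

Sr(OH)2 is a strong base (each formula unit releases 2 OH-); [OH-] = 0.024 M.
pOH = -log(0.024) = 1.62
pH = 14.00 - 1.62 = 12.38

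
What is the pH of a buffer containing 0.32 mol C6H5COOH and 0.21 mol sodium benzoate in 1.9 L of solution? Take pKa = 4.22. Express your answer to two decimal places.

pH = 4.04

pH = pKa + log([A⁻]/[HA]) = 4.22 + log(0.21/0.32)
pH = 4.22 + (-0.183) = 4.04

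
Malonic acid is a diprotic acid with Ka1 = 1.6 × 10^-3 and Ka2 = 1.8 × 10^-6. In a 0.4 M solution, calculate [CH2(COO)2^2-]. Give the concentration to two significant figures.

First ionization gives [H+] ≈ [CH2(COOH)COO-] = 2.45 × 10^-2 M.
Second step: Ka2 = [H+][CH2(COO)2^2-]/[CH2(COOH)COO-] ≈ [CH2(COO)2^2-] (since [H+] ≈ [CH2(COOH)COO-]).
So [CH2(COO)2^2-] ≈ Ka2.

1.8 × 10^-6 M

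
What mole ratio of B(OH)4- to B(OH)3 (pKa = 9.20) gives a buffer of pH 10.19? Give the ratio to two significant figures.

ratio = 9.8

pH = pKa + log(r) ⇒ log(r) = 10.19 − 9.20 = +0.99
r = [B(OH)4-]/[B(OH)3] = 10^(+0.99) = 9.77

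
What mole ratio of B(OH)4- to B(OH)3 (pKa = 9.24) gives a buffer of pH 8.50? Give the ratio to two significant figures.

ratio = 0.18

pH = pKa + log(r) ⇒ log(r) = 8.50 − 9.24 = -0.74
r = [B(OH)4-]/[B(OH)3] = 10^(-0.74) = 0.182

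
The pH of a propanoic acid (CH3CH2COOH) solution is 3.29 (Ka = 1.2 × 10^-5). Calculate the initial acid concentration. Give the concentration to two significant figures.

C₀ = 2.2 × 10^-2 M

[H+] = 10^(-3.29) = 5.13 × 10^-4 M = x
Ka = x²/(C₀ − x) ⇒ C₀ = x + x²/Ka
C₀ = 5.13 × 10^-4 + (5.13 × 10^-4)²/(1.2 × 10^-5) = 2.24 × 10^-2 M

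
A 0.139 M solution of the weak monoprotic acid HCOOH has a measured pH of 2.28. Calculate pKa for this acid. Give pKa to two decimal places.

pKa = 3.69

[H+] = 10^(-2.28) = 5.25 × 10^-3 M
At equilibrium [HA] = 0.139 − 5.25 × 10^-3 = 1.34 × 10^-1 M
Ka = [H+][A-]/[HA] = (5.25 × 10^-3)² / 1.34 × 10^-1 = 2.06 × 10^-4
pKa = -log(2.06 × 10^-4) = 3.69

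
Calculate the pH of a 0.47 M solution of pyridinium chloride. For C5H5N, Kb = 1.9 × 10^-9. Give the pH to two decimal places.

C5H5NH+ is the conjugate acid of the weak base C5H5N.
Ka = Kw/Kb = 1.0×10^-14 / 1.9 × 10^-9 = 5.26 × 10^-6
Ka = x²/(0.47 − x) = 5.26 × 10^-6
Since Ka ≪ C₀, x ≈ √(Ka·C₀) = 1.57 × 10^-3 M.
Check: 0.33% ionized — well under 5%, approximation valid.
pH = −log(1.57 × 10^-3) = 2.80

pH = 2.80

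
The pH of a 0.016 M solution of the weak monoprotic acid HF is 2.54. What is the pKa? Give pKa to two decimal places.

pKa = 3.20

[H+] = 10^(-2.54) = 2.88 × 10^-3 M
At equilibrium [HA] = 0.016 − 2.88 × 10^-3 = 1.31 × 10^-2 M
Ka = [H+][A-]/[HA] = (2.88 × 10^-3)² / 1.31 × 10^-2 = 6.33 × 10^-4
pKa = -log(6.33 × 10^-4) = 3.20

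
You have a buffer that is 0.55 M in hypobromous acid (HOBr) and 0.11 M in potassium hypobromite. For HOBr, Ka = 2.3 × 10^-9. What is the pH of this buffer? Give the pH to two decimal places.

pKa = −log(2.3 × 10^-9) = 8.638
Using pH = pKa + log([base]/[acid]) with [base]/[acid] = 0.11/0.55:
pH = 8.638 + (-0.699) = 7.94

pH = 7.94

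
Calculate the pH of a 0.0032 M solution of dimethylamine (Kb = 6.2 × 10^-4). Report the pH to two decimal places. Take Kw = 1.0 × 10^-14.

pH = 11.05

(CH3)2NH + H2O ⇌ (CH3)2NH2+ + OH-
From the ICE table, Kb = x²/(0.0032 − x) = 6.2 × 10^-4.
x is not negligible relative to C₀; solve x² + 0.00062·x − 1.98e-06 = 0.
x = (−Kb + √(Kb² + 4·Kb·C₀))/2 = 1.13 × 10^-3 M
pOH = −log(1.13 × 10^-3) = 2.95; pH = 14.00 − 2.95 = 11.05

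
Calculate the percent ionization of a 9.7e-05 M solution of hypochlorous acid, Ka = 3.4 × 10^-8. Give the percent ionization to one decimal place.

1.9%

HOCl ⇌ OCl- + H+; let x = [H+] at equilibrium.
x ≈ √(Ka·C₀) = √(3.4 × 10^-8 × 9.7e-05) = 1.82 × 10^-6 M
Fraction ionized = 1.82 × 10^-6 / 9.7e-05 = 0.0188 → 1.9%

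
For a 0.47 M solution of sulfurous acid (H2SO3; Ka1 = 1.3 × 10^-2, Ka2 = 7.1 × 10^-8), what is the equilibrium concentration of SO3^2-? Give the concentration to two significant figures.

First ionization gives [H+] ≈ [HSO3-] = 7.19 × 10^-2 M.
Second step: Ka2 = [H+][SO3^2-]/[HSO3-] ≈ [SO3^2-] (since [H+] ≈ [HSO3-]).
So [SO3^2-] ≈ Ka2.

7.1 × 10^-8 M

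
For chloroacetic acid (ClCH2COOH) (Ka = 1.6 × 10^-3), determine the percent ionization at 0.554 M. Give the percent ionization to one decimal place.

5.2%

ClCH2COOH ⇌ ClCH2COO- + H+; let x = [H+] at equilibrium.
Ka = x²/(C₀ − x); solving the quadratic gives x = 2.90 × 10^-2 M.
Fraction ionized = 2.90 × 10^-2 / 0.554 = 0.0523 → 5.2%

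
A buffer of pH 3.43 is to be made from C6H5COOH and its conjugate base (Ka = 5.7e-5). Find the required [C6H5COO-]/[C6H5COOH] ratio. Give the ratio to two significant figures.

ratio = 0.15

pKa = -log(5.7 × 10^-5) = 4.244
pH = pKa + log(r) ⇒ log(r) = 3.43 − 4.244 = -0.814
r = [C6H5COO-]/[C6H5COOH] = 10^(-0.814) = 0.153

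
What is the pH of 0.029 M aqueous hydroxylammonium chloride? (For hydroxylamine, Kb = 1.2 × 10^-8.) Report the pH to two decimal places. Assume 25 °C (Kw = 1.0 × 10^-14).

NH3OH+ is the conjugate acid of the weak base NH2OH.
Ka = Kw/Kb = 1.0×10^-14 / 1.2 × 10^-8 = 8.33 × 10^-7
Ka = [H+]²/(0.029 − [H+]) = 8.33 × 10^-7
Since Ka ≪ C₀, [H+] ≈ √(Ka·C₀) = 1.55 × 10^-4 M.
([H+]/C₀ = 0.54% < 5%, so the approximation holds.)
pH = −log(1.55 × 10^-4) = 3.81

pH = 3.81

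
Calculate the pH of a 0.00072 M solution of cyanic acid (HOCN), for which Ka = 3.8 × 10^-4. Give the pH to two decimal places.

pH = 3.44

HOCN ⇌ OCN- + H+
Ka = x²/(0.00072 − x) = 3.8 × 10^-4
x is not negligible relative to C₀; solve x² + 0.00038·x − 2.74e-07 = 0.
x = (−Ka + √(Ka² + 4·Ka·C₀))/2 = 3.67 × 10^-4 M
pH = −log[H+] = −log(3.67 × 10^-4) = 3.44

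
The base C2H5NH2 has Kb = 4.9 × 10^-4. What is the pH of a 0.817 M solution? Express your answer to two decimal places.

C2H5NH2 + H2O ⇌ C2H5NH3+ + OH-
Kb = [OH-]²/(0.817 − [OH-]) = 4.9 × 10^-4
Since Kb ≪ C₀, [OH-] ≈ √(Kb·C₀) = 2.00 × 10^-2 M.
pOH = −log(2.00 × 10^-2) = 1.70; pH = 14.00 − 1.70 = 12.30

pH = 12.30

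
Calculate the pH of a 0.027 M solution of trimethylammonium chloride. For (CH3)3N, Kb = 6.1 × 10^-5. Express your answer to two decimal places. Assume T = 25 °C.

pH = 5.68

(CH3)3NH+ is the conjugate acid of the weak base (CH3)3N.
Ka = Kw/Kb = 1.0×10^-14 / 6.1 × 10^-5 = 1.64 × 10^-10
Let x = [H+] at equilibrium. Ka = x²/(0.027 − x).
Assume x ≪ 0.027: x ≈ √(1.64 × 10^-10 × 0.027) = 2.10 × 10^-6 M
pH = −log(2.10 × 10^-6) = 5.68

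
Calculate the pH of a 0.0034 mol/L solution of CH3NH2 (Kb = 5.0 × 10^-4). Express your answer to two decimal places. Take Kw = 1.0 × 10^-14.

pH = 11.03

CH3NH2 + H2O ⇌ CH3NH3+ + OH-
From the ICE table, Kb = [OH-]²/(0.0034 − [OH-]) = 5.0 × 10^-4.
The 5% rule fails; solving [OH-]² + Kb·[OH-] − Kb·C₀ = 0 exactly:
[OH-] = (−Kb + √(Kb² + 4·Kb·C₀))/2 = 1.08 × 10^-3 M
pOH = −log(1.08 × 10^-3) = 2.97; pH = 14.00 − 2.97 = 11.03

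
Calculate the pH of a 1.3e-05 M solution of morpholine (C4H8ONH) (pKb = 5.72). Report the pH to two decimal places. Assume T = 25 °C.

pH = 8.61

C4H8ONH + H2O ⇌ C4H8ONH2+ + OH-
Kb = 10^(−5.72) = 1.91 × 10^-6
Let x = [OH-] at equilibrium. Kb = x²/(1.3e-05 − x).
The 5% rule fails; solving x² + Kb·x − Kb·C₀ = 0 exactly:
x = [−1.91e-06 + √(1.91e-06² + 9.93e-11)]/2 = 4.12 × 10^-6 M
pOH = 5.39, so pH = 14.00 − pOH = 8.61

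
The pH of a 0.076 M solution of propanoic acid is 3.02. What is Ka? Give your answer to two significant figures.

[H+] = 10^(-3.02) = 9.55 × 10^-4 M
At equilibrium [HA] = 0.076 − 9.55 × 10^-4 = 7.50 × 10^-2 M
Ka = [H+][A-]/[HA] = (9.55 × 10^-4)² / 7.50 × 10^-2 = 1.2 × 10^-5

Ka = 1.2 × 10^-5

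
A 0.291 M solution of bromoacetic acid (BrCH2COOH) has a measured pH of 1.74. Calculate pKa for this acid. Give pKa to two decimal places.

[H+] = 10^(-1.74) = 1.82 × 10^-2 M
At equilibrium [HA] = 0.291 − 1.82 × 10^-2 = 2.73 × 10^-1 M
Ka = [H+][A-]/[HA] = (1.82 × 10^-2)² / 2.73 × 10^-1 = 1.21 × 10^-3
pKa = -log(1.21 × 10^-3) = 2.92

pKa = 2.92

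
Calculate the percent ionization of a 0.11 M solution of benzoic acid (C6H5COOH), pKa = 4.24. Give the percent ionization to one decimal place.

2.3%

C6H5COOH ⇌ C6H5COO- + H+; let x = [H+] at equilibrium.
Ka = 10^(−4.24) = 5.75 × 10^-5
x ≈ √(Ka·C₀) = √(5.75 × 10^-5 × 0.11) = 2.51 × 10^-3 M
% ionization = x/C₀ × 100% = 2.51 × 10^-3/0.11 × 100% = 2.3%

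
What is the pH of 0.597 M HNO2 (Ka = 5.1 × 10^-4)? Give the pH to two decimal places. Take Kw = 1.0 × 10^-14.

HNO2 ⇌ NO2- + H+
From the ICE table, Ka = x²/(0.597 − x) = 5.1 × 10^-4.
Assume x ≪ 0.597: x ≈ √(5.1 × 10^-4 × 0.597) = 1.74 × 10^-2 M
pH = −log[H+] = −log(1.74 × 10^-2) = 1.76

pH = 1.76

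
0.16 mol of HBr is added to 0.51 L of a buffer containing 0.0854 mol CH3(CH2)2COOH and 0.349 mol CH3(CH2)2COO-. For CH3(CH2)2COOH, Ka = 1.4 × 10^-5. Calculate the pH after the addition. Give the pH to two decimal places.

After neutralization: n(CH3(CH2)2COOH) = 0.245 mol, n(CH3(CH2)2COO-) = 0.189 mol.
pKa = −log(1.4 × 10^-5) = 4.854
pH = pKa + log([A⁻]/[HA]) = 4.854 + log(0.189/0.245) = 4.854 -0.113

pH = 4.74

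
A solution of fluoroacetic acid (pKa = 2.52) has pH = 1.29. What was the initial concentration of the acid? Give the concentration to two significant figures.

[H+] = 10^(-1.29) = 5.13 × 10^-2 M = x
Ka = 10^(−2.52) = 3.02 × 10^-3
Ka = x²/(C₀ − x) ⇒ C₀ = x + x²/Ka
C₀ = 5.13 × 10^-2 + (5.13 × 10^-2)²/(3.02 × 10^-3) = 9.23 × 10^-1 M

C₀ = 9.2 × 10^-1 M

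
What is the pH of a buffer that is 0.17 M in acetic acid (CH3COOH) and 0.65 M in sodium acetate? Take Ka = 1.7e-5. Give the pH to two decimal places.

pH = 5.35

pKa = −log(1.7 × 10^-5) = 4.770
Henderson–Hasselbalch: pH = pKa + log([CH3COO-]/[CH3COOH]) = 4.770 + log(0.65/0.17)
pH = 4.770 + (+0.582) = 5.35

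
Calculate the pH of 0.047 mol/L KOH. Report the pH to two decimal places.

pH = 12.67

KOH is a strong base; [OH-] = 0.047 M.
pOH = -log(0.047) = 1.33
pH = 14.00 - 1.33 = 12.67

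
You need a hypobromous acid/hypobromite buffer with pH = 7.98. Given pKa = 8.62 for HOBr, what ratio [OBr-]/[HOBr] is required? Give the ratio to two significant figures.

pH = pKa + log(r) ⇒ log(r) = 7.98 − 8.62 = -0.64
r = [OBr-]/[HOBr] = 10^(-0.64) = 0.229

ratio = 0.23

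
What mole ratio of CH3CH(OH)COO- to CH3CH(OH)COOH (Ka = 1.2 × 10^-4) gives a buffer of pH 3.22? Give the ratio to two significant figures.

pKa = -log(1.2 × 10^-4) = 3.921
pH = pKa + log(r) ⇒ log(r) = 3.22 − 3.921 = -0.701
r = [CH3CH(OH)COO-]/[CH3CH(OH)COOH] = 10^(-0.701) = 0.199

ratio = 0.20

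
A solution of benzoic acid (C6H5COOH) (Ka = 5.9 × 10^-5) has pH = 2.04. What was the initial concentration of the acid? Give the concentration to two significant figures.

[H+] = 10^(-2.04) = 9.12 × 10^-3 M = x
Ka = x²/(C₀ − x) ⇒ C₀ = x + x²/Ka
C₀ = 9.12 × 10^-3 + (9.12 × 10^-3)²/(5.9 × 10^-5) = 1.42 M

C₀ = 1.4 M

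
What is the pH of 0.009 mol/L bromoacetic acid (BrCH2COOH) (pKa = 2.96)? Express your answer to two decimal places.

pH = 2.58

BrCH2COOH ⇌ BrCH2COO- + H+
Ka = 10^(−2.96) = 1.10 × 10^-3
From the ICE table, Ka = [H+]²/(0.009 − [H+]) = 1.10 × 10^-3.
[H+] is not negligible relative to C₀; solve [H+]² + 0.0011·[H+] − 9.9e-06 = 0.
[H+] = [−0.0011 + √(0.0011² + 3.96e-05)]/2 = 2.64 × 10^-3 M
pH = −log(2.64 × 10^-3) = 2.58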